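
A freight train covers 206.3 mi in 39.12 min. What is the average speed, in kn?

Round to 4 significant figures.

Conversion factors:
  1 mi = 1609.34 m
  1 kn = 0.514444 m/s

275.0 kn

206.3 mi × 1609.34 → 332007 m
39.12 min × 60 → 2347.2 s
v = d / t = 332007 m / 2347.2 s = 141.448 m/s
141.448 m/s ÷ (0.514444 m/s/kn) = 274.953 kn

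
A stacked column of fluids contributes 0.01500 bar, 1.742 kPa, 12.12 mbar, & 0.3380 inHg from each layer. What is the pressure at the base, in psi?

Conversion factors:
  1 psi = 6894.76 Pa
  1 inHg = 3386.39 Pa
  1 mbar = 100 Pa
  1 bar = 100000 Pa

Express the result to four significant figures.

0.01500 bar × 100000 = 1500 Pa
1.742 kPa × 1000 = 1742 Pa
12.12 mbar × 100 = 1212 Pa
0.3380 inHg × 3386.39 = 1144.6 Pa
Total: 1500 + 1742 + 1212 + 1144.6 = 5598.6 Pa
In psi: 5598.6 / 6894.76 = 0.812008 psi

0.8120 psi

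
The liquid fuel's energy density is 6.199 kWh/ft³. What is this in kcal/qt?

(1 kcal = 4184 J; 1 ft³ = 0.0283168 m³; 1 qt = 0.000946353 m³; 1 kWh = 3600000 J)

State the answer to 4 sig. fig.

6.199 kWh/ft³ × 3600000 J/kWh ÷ 0.0283168 m³/ft³ = 7.88098×10⁸ J/m³
7.88098×10⁸ J/m³ ÷ 4184 J/kcal × 0.000946353 m³/qt = 178.255 kcal/qt

178.3 kcal/qt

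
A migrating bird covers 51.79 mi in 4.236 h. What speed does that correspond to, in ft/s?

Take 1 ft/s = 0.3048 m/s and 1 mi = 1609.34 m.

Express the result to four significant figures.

17.93 ft/s

51.79 mi × 1609.34 → 83347.7 m
4.236 h × 3600 → 15249.6 s
v = d / t = 83347.7 m / 15249.6 s = 5.46557 m/s
5.46557 m/s ÷ (0.3048 m/s/ft/s) = 17.9317 ft/s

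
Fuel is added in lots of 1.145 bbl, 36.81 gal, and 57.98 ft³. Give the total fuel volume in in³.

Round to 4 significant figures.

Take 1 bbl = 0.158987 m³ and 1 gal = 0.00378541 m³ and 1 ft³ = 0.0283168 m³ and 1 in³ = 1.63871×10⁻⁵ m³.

1.198×10⁵ in³

1.145 bbl × 0.158987 = 0.18204 m³
36.81 gal × 0.00378541 = 0.139341 m³
57.98 ft³ × 0.0283168 = 1.64181 m³
Combined: 0.18204 + 0.139341 + 1.64181 = 1.96319 m³
In in³: 1.96319 / 1.63871×10⁻⁵ = 119801 in³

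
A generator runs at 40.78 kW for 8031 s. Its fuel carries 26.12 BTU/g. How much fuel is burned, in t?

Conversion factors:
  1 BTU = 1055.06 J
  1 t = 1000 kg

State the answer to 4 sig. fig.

40.78 kW → 40780 W
E = P × t = 40780 × 8031 = 3.27504×10⁸ J
26.12 BTU/g → 2.75582×10⁷ J/kg
m = E / e_s = 3.27504×10⁸ / 2.75582×10⁷ = 11.8841 kg
In t: 11.8841 / 1000 = 0.0118841 t

0.01188 t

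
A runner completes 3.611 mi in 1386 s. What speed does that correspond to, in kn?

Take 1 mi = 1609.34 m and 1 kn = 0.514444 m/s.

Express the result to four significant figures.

8.150 kn

3.611 mi × 1609.34 → 5811.33 m
v = d / t = 5811.33 m / 1386 s = 4.19288 m/s
4.19288 m/s ÷ (0.514444 m/s/kn) = 8.15031 kn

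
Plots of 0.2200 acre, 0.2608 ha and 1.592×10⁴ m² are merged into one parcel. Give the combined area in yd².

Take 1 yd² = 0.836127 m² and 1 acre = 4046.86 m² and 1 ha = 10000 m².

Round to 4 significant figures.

2.322×10⁴ yd²

0.2200 acre × 4046.86 = 890.309 m²
0.2608 ha × 10000 = 2608 m²
1.592×10⁴ m² (already m²)
Sum: 890.309 + 2608 + 15920 = 19418.3 m²
In yd²: 19418.3 / 0.836127 = 23224.1 yd²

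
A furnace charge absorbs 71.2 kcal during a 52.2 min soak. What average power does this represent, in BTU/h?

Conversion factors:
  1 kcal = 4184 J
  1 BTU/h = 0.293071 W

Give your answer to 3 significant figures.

325 BTU/h

71.2 kcal × 4184 → 297901 J
52.2 min × 60 → 3132 s
P = E / t = 297901 J / 3132 s = 95.1153 W
95.1153 W ÷ (0.293071 W/BTU/h) = 324.547 BTU/h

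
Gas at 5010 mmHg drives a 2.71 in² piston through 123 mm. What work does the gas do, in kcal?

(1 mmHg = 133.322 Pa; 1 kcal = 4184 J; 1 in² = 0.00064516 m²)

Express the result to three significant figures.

0.0343 kcal

5010 mmHg → 667943 Pa
2.71 in² → 0.00174838 m²
F = P × A = 667943 × 0.00174838 = 1167.82 N
123 mm → 0.123 m
W = F × d = 1167.82 × 0.123 = 143.642 J
In kcal: 143.642 / 4184 = 0.0343313 kcal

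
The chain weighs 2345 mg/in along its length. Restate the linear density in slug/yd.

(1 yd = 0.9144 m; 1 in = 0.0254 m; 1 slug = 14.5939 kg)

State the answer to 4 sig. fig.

2345 mg/in × 10⁻⁶ kg/mg ÷ 0.0254 m/in = 0.0923228 kg/m
0.0923228 kg/m ÷ 14.5939 kg/slug × 0.9144 m/yd = 0.00578461 slug/yd

0.005785 slug/yd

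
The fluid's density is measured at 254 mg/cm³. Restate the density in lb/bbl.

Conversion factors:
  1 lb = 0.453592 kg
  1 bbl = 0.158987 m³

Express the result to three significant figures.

254 mg/cm³ × 10⁻⁶ kg/mg ÷ 10⁻⁶ m³/cm³ = 254 kg/m³
254 kg/m³ ÷ 0.453592 kg/lb × 0.158987 m³/bbl = 89.0287 lb/bbl

89.0 lb/bbl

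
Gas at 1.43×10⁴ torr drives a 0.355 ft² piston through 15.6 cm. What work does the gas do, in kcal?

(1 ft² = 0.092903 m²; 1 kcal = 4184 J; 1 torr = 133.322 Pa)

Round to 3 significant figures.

1.43×10⁴ torr → 1.9065×10⁶ Pa
0.355 ft² → 0.0329806 m²
F = P × A = 1.9065×10⁶ × 0.0329806 = 62877.5 N
15.6 cm → 0.156 m
W = F × d = 62877.5 × 0.156 = 9808.89 J
In kcal: 9808.89 / 4184 = 2.34438 kcal

2.34 kcal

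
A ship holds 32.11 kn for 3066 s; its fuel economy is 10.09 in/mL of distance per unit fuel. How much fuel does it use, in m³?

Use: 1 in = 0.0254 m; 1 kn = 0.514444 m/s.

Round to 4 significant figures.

32.11 kn → 16.5188 m/s
d = v × t = 16.5188 × 3066 = 50646.6 m
10.09 in/mL → 256286 m/m³
V = d / (distance per unit fuel) = 50646.6 / 256286 = 0.197618 m³

0.1976 m³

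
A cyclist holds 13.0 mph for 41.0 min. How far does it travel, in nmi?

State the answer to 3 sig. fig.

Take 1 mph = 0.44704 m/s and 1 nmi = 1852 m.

13.0 mph × 0.44704 = 5.81152 m/s
41.0 min × 60 = 2460 s
d = v × t = 5.81152 m/s × 2460 s = 14296.3 m
14296.3 m ÷ (1852 m/nmi) = 7.71938 nmi

7.72 nmi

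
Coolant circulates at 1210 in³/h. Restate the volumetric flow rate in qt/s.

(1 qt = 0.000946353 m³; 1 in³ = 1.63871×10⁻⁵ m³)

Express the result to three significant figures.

1210 in³/h × 1.63871×10⁻⁵ m³/in³ ÷ 3600 s/h = 5.50789×10⁻⁶ m³/s
5.50789×10⁻⁶ m³/s ÷ 0.000946353 m³/qt = 0.00582012 qt/s

0.00582 qt/s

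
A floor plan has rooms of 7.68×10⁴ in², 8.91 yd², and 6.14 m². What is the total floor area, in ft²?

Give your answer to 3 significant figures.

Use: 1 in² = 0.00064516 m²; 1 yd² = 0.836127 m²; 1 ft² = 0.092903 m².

680 ft²

7.68×10⁴ in² × 0.00064516 = 49.5483 m²
8.91 yd² × 0.836127 = 7.44989 m²
6.14 m² (already m²)
Combined: 49.5483 + 7.44989 + 6.14 = 63.1382 m²
In ft²: 63.1382 / 0.092903 = 679.614 ft²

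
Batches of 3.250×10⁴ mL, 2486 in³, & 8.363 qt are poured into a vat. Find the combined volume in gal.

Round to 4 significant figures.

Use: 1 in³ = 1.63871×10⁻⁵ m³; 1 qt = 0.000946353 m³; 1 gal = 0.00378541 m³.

3.250×10⁴ mL × 10⁻⁶ = 0.0325 m³
2486 in³ × 1.63871×10⁻⁵ = 0.0407383 m³
8.363 qt × 0.000946353 = 0.00791435 m³
Sum: 0.0325 + 0.0407383 + 0.00791435 = 0.0811526 m³
In gal: 0.0811526 / 0.00378541 = 21.4383 gal

21.44 gal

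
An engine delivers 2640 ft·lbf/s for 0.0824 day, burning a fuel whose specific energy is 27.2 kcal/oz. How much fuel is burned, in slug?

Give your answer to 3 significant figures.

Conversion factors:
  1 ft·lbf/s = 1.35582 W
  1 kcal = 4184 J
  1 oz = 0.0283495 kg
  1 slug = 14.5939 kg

0.435 slug

2640 ft·lbf/s → 3579.36 W
0.0824 day → 7119.36 s
E = P × t = 3579.36 × 7119.36 = 2.54828×10⁷ J
27.2 kcal/oz → 4.01435×10⁶ J/kg
m = E / e_s = 2.54828×10⁷ / 4.01435×10⁶ = 6.34793 kg
In slug: 6.34793 / 14.5939 = 0.434971 slug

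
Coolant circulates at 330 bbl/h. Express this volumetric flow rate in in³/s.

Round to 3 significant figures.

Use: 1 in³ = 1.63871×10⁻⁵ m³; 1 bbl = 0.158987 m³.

889 in³/s

330 bbl/h × 0.158987 m³/bbl ÷ 3600 s/h = 0.0145738 m³/s
0.0145738 m³/s ÷ 1.63871×10⁻⁵ m³/in³ = 889.346 in³/s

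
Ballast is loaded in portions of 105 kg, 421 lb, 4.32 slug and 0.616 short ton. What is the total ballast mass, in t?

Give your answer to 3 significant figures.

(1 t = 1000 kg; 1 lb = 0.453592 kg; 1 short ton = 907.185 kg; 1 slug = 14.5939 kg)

0.918 t

105 kg (already kg)
421 lb × 0.453592 = 190.962 kg
4.32 slug × 14.5939 = 63.0456 kg
0.616 short ton × 907.185 = 558.826 kg
Total: 105 + 190.962 + 63.0456 + 558.826 = 917.834 kg
In t: 917.834 / 1000 = 0.917834 t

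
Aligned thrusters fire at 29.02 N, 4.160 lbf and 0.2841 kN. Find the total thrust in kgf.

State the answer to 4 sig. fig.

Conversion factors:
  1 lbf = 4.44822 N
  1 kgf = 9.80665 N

33.82 kgf

29.02 N (already N)
4.160 lbf × 4.44822 = 18.5046 N
0.2841 kN × 1000 = 284.1 N
Sum: 29.02 + 18.5046 + 284.1 = 331.625 N
In kgf: 331.625 / 9.80665 = 33.8163 kgf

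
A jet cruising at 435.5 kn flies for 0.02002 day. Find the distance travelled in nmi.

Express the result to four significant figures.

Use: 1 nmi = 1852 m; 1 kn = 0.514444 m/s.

435.5 kn × 0.514444 → 224.04 m/s
0.02002 day × 86400 → 1729.73 s
d = v × t = 224.04 m/s × 1729.73 s = 387529 m
387529 m ÷ (1852 m/nmi) = 209.249 nmi

209.2 nmi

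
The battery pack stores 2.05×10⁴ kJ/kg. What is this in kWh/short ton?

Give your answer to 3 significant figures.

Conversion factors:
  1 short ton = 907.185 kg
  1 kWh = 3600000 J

2.05×10⁴ kJ/kg × 1000 J/kJ = 2.05×10⁷ J/kg
2.05×10⁷ J/kg ÷ 3600000 J/kWh × 907.185 kg/short ton = 5165.91 kWh/short ton

5170 kWh/short ton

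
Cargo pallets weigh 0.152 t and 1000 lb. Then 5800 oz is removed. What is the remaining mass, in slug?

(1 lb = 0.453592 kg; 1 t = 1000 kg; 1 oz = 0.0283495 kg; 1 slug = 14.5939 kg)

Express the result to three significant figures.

30.2 slug

0.152 t × 1000 = 152 kg
1000 lb × 0.453592 = 453.592 kg
5800 oz × 0.0283495 = 164.427 kg
Net: 152 + 453.592 − 164.427 = 441.165 kg
In slug: 441.165 / 14.5939 = 30.2294 slug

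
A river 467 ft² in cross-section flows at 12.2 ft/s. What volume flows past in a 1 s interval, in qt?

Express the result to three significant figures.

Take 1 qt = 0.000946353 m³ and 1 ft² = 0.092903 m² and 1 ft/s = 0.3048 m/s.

12.2 ft/s × 0.3048 → 3.71856 m/s
467 ft² × 0.092903 → 43.3857 m²
V = v × A × t = 3.71856 m/s × 43.3857 m² × 1 s = 161.332 m³
161.332 m³ ÷ (0.000946353 m³/qt) = 170478 qt

1.70×10⁵ qt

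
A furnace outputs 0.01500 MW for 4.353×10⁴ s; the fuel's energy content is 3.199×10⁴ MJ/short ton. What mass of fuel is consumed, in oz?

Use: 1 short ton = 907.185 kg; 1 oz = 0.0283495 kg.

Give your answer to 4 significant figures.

0.01500 MW → 15000 W
E = P × t = 15000 × 43530 = 6.5295×10⁸ J
3.199×10⁴ MJ/short ton → 3.52629×10⁷ J/kg
m = E / e_s = 6.5295×10⁸ / 3.52629×10⁷ = 18.5166 kg
In oz: 18.5166 / 0.0283495 = 653.154 oz

653.2 oz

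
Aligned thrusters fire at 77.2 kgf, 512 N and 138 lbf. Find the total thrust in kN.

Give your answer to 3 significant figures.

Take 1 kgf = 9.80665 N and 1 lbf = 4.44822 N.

1.88 kN

77.2 kgf × 9.80665 → 757.073 N
512 N (already N)
138 lbf × 4.44822 → 613.854 N
Total: 757.073 + 512 + 613.854 = 1882.93 N
In kN: 1882.93 / 1000 = 1.88293 kN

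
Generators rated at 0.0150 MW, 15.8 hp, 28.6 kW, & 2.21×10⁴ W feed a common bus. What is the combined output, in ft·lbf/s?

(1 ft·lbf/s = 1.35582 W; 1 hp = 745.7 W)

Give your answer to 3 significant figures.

0.0150 MW × 1000000 = 15000 W
15.8 hp × 745.7 = 11782.1 W
28.6 kW × 1000 = 28600 W
2.21×10⁴ W (already W)
Total: 15000 + 11782.1 + 28600 + 22100 = 77482.1 W
In ft·lbf/s: 77482.1 / 1.35582 = 57147.8 ft·lbf/s

5.71×10⁴ ft·lbf/s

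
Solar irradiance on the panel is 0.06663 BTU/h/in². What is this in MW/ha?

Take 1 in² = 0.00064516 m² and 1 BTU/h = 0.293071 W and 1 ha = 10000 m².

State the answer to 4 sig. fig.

0.3027 MW/ha

0.06663 BTU/h/in² × 0.293071 W/BTU/h ÷ 0.00064516 m²/in² = 30.2674 W/m²
30.2674 W/m² ÷ 1000000 W/MW × 10000 m²/ha = 0.302674 MW/ha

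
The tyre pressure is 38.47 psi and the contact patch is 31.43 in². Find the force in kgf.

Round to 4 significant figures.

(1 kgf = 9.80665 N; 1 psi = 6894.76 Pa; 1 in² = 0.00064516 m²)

548.4 kgf

38.47 psi × 6894.76 = 265241 Pa
31.43 in² × 0.00064516 = 0.0202774 m²
F = P × A = 265241 Pa × 0.0202774 m² = 5378.4 N
5378.4 N ÷ (9.80665 N/kgf) = 548.444 kgf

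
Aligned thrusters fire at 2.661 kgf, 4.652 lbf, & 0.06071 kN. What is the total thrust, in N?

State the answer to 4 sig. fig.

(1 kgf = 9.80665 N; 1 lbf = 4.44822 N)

2.661 kgf × 9.80665 = 26.0955 N
4.652 lbf × 4.44822 = 20.6931 N
0.06071 kN × 1000 = 60.71 N
Combined: 26.0955 + 20.6931 + 60.71 = 107.499 N

107.5 N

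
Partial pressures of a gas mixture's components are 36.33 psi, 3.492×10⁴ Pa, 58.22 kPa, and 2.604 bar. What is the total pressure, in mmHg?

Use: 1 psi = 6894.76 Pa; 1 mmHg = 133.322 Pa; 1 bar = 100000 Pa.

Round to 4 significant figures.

4531 mmHg

36.33 psi × 6894.76 = 250487 Pa
3.492×10⁴ Pa (already Pa)
58.22 kPa × 1000 = 58220 Pa
2.604 bar × 100000 = 260400 Pa
Sum: 250487 + 34920 + 58220 + 260400 = 604027 Pa
In mmHg: 604027 / 133.322 = 4530.59 mmHg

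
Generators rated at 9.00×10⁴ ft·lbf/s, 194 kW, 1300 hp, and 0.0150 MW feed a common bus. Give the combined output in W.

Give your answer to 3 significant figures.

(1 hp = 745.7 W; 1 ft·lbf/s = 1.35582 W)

9.00×10⁴ ft·lbf/s × 1.35582 = 122024 W
194 kW × 1000 = 194000 W
1300 hp × 745.7 = 969410 W
0.0150 MW × 1000000 = 15000 W
Total: 122024 + 194000 + 969410 + 15000 = 1.30043×10⁶ W

1.30×10⁶ W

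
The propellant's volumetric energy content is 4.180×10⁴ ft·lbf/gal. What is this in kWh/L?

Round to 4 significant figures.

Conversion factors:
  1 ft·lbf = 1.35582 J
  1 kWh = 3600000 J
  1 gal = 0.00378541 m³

0.004159 kWh/L

4.180×10⁴ ft·lbf/gal × 1.35582 J/ft·lbf ÷ 0.00378541 m³/gal = 1.49715×10⁷ J/m³
1.49715×10⁷ J/m³ ÷ 3600000 J/kWh × 0.001 m³/L = 0.00415875 kWh/L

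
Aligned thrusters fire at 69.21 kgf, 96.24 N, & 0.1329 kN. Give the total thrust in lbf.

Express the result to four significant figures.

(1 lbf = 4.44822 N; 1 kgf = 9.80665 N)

69.21 kgf × 9.80665 = 678.718 N
96.24 N (already N)
0.1329 kN × 1000 = 132.9 N
Sum: 678.718 + 96.24 + 132.9 = 907.858 N
In lbf: 907.858 / 4.44822 = 204.095 lbf

204.1 lbf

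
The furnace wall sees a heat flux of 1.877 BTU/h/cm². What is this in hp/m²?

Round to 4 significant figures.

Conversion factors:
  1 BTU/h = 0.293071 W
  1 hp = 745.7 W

1.877 BTU/h/cm² × 0.293071 W/BTU/h ÷ 0.0001 m²/cm² = 5500.94 W/m²
5500.94 W/m² ÷ 745.7 W/hp = 7.37688 hp/m²

7.377 hp/m²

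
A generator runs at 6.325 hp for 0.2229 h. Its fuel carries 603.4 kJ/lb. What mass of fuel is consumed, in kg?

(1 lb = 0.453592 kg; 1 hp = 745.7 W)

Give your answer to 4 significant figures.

6.325 hp → 4716.55 W
0.2229 h → 802.44 s
E = P × t = 4716.55 × 802.44 = 3.78475×10⁶ J
603.4 kJ/lb → 1.33027×10⁶ J/kg
m = E / e_s = 3.78475×10⁶ / 1.33027×10⁶ = 2.8451 kg

2.845 kg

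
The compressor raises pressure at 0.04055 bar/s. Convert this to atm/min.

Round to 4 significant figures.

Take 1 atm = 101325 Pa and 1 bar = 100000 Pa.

0.04055 bar/s × 100000 Pa/bar = 4055 Pa/s
4055 Pa/s ÷ 101325 Pa/atm × 60 s/min = 2.40118 atm/min

2.401 atm/min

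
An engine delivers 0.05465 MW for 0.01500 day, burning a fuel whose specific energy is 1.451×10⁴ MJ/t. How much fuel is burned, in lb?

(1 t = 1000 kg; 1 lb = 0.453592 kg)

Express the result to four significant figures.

10.76 lb

0.05465 MW → 54650 W
0.01500 day → 1296 s
E = P × t = 54650 × 1296 = 7.08264×10⁷ J
1.451×10⁴ MJ/t → 1.451×10⁷ J/kg
m = E / e_s = 7.08264×10⁷ / 1.451×10⁷ = 4.88121 kg
In lb: 4.88121 / 0.453592 = 10.7612 lb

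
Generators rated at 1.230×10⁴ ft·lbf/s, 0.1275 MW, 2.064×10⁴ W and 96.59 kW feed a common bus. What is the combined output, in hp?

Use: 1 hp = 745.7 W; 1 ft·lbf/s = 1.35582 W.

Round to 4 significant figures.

1.230×10⁴ ft·lbf/s × 1.35582 = 16676.6 W
0.1275 MW × 1000000 = 127500 W
2.064×10⁴ W (already W)
96.59 kW × 1000 = 96590 W
Sum: 16676.6 + 127500 + 20640 + 96590 = 261407 W
In hp: 261407 / 745.7 = 350.553 hp

350.6 hp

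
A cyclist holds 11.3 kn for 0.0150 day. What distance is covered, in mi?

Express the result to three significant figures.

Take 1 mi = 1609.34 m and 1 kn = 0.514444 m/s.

11.3 kn × 0.514444 → 5.81322 m/s
0.0150 day × 86400 → 1296 s
d = v × t = 5.81322 m/s × 1296 s = 7533.93 m
7533.93 m ÷ (1609.34 m/mi) = 4.68138 mi

4.68 mi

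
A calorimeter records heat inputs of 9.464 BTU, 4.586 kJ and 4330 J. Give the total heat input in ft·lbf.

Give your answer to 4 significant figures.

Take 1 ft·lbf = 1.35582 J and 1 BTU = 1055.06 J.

1.394×10⁴ ft·lbf

9.464 BTU × 1055.06 → 9985.09 J
4.586 kJ × 1000 → 4586 J
4330 J (already J)
Sum: 9985.09 + 4586 + 4330 = 18901.1 J
In ft·lbf: 18901.1 / 1.35582 = 13940.7 ft·lbf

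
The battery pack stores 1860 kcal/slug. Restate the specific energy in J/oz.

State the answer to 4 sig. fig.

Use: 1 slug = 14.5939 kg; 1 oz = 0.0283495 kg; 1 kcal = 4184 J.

1.512×10⁴ J/oz

1860 kcal/slug × 4184 J/kcal ÷ 14.5939 kg/slug = 533253 J/kg
533253 J/kg × 0.0283495 kg/oz = 15117.5 J/oz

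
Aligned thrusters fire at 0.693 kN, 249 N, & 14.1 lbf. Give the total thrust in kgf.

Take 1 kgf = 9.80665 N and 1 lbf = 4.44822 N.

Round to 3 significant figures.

0.693 kN × 1000 = 693 N
249 N (already N)
14.1 lbf × 4.44822 = 62.7199 N
Sum: 693 + 249 + 62.7199 = 1004.72 N
In kgf: 1004.72 / 9.80665 = 102.453 kgf

102 kgf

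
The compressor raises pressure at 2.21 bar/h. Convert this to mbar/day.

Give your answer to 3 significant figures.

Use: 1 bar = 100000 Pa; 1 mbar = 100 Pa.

5.30×10⁴ mbar/day

2.21 bar/h × 100000 Pa/bar ÷ 3600 s/h = 61.3889 Pa/s
61.3889 Pa/s ÷ 100 Pa/mbar × 86400 s/day = 53040 mbar/day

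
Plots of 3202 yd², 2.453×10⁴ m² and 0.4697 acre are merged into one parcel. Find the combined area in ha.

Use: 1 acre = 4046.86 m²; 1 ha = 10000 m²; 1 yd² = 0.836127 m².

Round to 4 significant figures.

2.911 ha

3202 yd² × 0.836127 = 2677.28 m²
2.453×10⁴ m² (already m²)
0.4697 acre × 4046.86 = 1900.81 m²
Total: 2677.28 + 24530 + 1900.81 = 29108.1 m²
In ha: 29108.1 / 10000 = 2.91081 ha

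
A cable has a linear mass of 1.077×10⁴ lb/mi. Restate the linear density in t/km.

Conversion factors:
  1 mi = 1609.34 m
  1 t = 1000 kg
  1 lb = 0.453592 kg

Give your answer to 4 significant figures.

1.077×10⁴ lb/mi × 0.453592 kg/lb ÷ 1609.34 m/mi = 3.03552 kg/m
3.03552 kg/m ÷ 1000 kg/t × 1000 m/km = 3.03552 t/km

3.036 t/km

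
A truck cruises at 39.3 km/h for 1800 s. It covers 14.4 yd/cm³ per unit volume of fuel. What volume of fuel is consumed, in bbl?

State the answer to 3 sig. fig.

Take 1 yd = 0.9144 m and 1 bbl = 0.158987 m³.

0.00939 bbl

39.3 km/h → 10.9167 m/s
d = v × t = 10.9167 × 1800 = 19650.1 m
14.4 yd/cm³ → 1.31674×10⁷ m/m³
V = d / (distance per unit fuel) = 19650.1 / 1.31674×10⁷ = 0.00149233 m³
In bbl: 0.00149233 / 0.158987 = 0.00938649 bbl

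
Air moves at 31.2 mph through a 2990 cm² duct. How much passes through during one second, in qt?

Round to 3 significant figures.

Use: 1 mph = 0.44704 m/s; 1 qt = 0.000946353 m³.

4410 qt

31.2 mph × 0.44704 = 13.9476 m/s
2990 cm² × 0.0001 = 0.299 m²
V = v × A × t = 13.9476 m/s × 0.299 m² × 1 s = 4.17033 m³
4.17033 m³ ÷ (0.000946353 m³/qt) = 4406.74 qt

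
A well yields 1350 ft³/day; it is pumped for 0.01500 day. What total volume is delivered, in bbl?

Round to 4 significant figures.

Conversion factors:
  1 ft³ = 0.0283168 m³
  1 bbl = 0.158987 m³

3.607 bbl

1350 ft³/day → 4.4245×10⁻⁴ m³/s
0.01500 day → 1296 s
V = Q × t = 4.4245×10⁻⁴ × 1296 = 0.573415 m³
In bbl: 0.573415 / 0.158987 = 3.60668 bbl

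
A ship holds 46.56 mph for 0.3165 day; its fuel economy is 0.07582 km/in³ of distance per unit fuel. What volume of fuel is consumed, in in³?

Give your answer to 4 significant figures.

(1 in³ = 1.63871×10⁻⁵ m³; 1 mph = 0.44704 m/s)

7507 in³

46.56 mph → 20.8142 m/s
0.3165 day → 27345.6 s
d = v × t = 20.8142 × 27345.6 = 569177 m
0.07582 km/in³ → 4.62681×10⁶ m/m³
V = d / (distance per unit fuel) = 569177 / 4.62681×10⁶ = 0.123017 m³
In in³: 0.123017 / 1.63871×10⁻⁵ = 7506.94 in³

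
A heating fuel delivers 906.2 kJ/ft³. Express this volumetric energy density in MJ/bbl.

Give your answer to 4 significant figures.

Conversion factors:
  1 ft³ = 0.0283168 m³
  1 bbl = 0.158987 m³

906.2 kJ/ft³ × 1000 J/kJ ÷ 0.0283168 m³/ft³ = 3.20022×10⁷ J/m³
3.20022×10⁷ J/m³ ÷ 1000000 J/MJ × 0.158987 m³/bbl = 5.08793 MJ/bbl

5.088 MJ/bbl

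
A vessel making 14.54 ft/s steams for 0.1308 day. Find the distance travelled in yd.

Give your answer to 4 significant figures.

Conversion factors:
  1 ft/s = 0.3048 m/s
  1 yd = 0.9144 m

5.477×10⁴ yd

14.54 ft/s × 0.3048 = 4.43179 m/s
0.1308 day × 86400 = 11301.1 s
d = v × t = 4.43179 m/s × 11301.1 s = 50084.1 m
50084.1 m ÷ (0.9144 m/yd) = 54772.6 yd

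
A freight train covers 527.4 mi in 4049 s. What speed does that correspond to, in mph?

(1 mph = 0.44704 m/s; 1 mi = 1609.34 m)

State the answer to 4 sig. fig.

468.9 mph

527.4 mi × 1609.34 → 848766 m
v = d / t = 848766 m / 4049 s = 209.624 m/s
209.624 m/s ÷ (0.44704 m/s/mph) = 468.916 mph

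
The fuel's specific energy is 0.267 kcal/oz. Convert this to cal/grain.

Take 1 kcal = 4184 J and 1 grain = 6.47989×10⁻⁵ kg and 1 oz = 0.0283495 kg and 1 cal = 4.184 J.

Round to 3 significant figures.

0.610 cal/grain

0.267 kcal/oz × 4184 J/kcal ÷ 0.0283495 kg/oz = 39405.6 J/kg
39405.6 J/kg ÷ 4.184 J/cal × 6.47989×10⁻⁵ kg/grain = 0.610287 cal/grain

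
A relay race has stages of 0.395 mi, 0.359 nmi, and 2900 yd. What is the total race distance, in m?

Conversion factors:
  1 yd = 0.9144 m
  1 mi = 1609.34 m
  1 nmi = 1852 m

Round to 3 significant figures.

0.395 mi × 1609.34 = 635.689 m
0.359 nmi × 1852 = 664.868 m
2900 yd × 0.9144 = 2651.76 m
Sum: 635.689 + 664.868 + 2651.76 = 3952.32 m

3950 m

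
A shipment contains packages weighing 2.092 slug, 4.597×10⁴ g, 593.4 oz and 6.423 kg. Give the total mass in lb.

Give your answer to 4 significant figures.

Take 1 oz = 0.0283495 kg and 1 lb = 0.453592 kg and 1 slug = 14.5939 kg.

219.9 lb

2.092 slug × 14.5939 → 30.5304 kg
4.597×10⁴ g × 0.001 → 45.97 kg
593.4 oz × 0.0283495 → 16.8226 kg
6.423 kg (already kg)
Sum: 30.5304 + 45.97 + 16.8226 + 6.423 = 99.746 kg
In lb: 99.746 / 0.453592 = 219.902 lb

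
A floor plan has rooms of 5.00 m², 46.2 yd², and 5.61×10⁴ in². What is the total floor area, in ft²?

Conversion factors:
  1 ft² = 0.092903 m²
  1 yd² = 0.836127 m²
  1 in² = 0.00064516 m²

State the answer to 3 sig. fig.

859 ft²

5.00 m² (already m²)
46.2 yd² × 0.836127 = 38.6291 m²
5.61×10⁴ in² × 0.00064516 = 36.1935 m²
Sum: 5 + 38.6291 + 36.1935 = 79.8226 m²
In ft²: 79.8226 / 0.092903 = 859.204 ft²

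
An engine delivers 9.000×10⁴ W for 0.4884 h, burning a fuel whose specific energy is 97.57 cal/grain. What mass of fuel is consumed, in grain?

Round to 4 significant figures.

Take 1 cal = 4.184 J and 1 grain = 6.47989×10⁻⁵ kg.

3.876×10⁵ grain

0.4884 h → 1758.24 s
E = P × t = 90000 × 1758.24 = 1.58242×10⁸ J
97.57 cal/grain → 6.3×10⁶ J/kg
m = E / e_s = 1.58242×10⁸ / 6.3×10⁶ = 25.1178 kg
In grain: 25.1178 / 6.47989×10⁻⁵ = 387627 grain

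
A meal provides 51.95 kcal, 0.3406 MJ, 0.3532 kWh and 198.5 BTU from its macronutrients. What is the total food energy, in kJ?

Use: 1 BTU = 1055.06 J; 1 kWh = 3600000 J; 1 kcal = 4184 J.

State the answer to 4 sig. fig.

2039 kJ

51.95 kcal × 4184 = 217359 J
0.3406 MJ × 1000000 = 340600 J
0.3532 kWh × 3600000 = 1.27152×10⁶ J
198.5 BTU × 1055.06 = 209429 J
Total: 217359 + 340600 + 1.27152×10⁶ + 209429 = 2.03891×10⁶ J
In kJ: 2.03891×10⁶ / 1000 = 2038.91 kJ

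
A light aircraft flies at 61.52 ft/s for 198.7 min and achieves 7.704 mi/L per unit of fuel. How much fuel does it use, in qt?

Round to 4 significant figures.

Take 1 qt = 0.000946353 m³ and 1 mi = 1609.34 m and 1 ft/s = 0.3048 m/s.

19.05 qt

61.52 ft/s → 18.7513 m/s
198.7 min → 11922 s
d = v × t = 18.7513 × 11922 = 223553 m
7.704 mi/L → 1.23984×10⁷ m/m³
V = d / (distance per unit fuel) = 223553 / 1.23984×10⁷ = 0.0180308 m³
In qt: 0.0180308 / 0.000946353 = 19.0529 qt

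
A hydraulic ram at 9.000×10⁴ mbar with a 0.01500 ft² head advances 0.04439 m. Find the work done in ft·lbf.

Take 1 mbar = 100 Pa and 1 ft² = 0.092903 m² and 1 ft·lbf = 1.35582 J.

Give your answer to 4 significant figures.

410.6 ft·lbf

9.000×10⁴ mbar → 9×10⁶ Pa
0.01500 ft² → 0.00139354 m²
F = P × A = 9×10⁶ × 0.00139354 = 12541.9 N
W = F × d = 12541.9 × 0.04439 = 556.735 J
In ft·lbf: 556.735 / 1.35582 = 410.626 ft·lbf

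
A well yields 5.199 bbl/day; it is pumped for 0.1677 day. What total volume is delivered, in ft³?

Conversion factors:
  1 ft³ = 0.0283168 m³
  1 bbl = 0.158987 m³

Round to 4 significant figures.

4.895 ft³

5.199 bbl/day → 9.56682×10⁻⁶ m³/s
0.1677 day → 14489.3 s
V = Q × t = 9.56682×10⁻⁶ × 14489.3 = 0.138617 m³
In ft³: 0.138617 / 0.0283168 = 4.89522 ft³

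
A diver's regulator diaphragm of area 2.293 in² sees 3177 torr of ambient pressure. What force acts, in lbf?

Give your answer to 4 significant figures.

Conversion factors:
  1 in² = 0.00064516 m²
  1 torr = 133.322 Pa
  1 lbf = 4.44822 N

140.9 lbf

3177 torr × 133.322 → 423564 Pa
2.293 in² × 0.00064516 → 0.00147935 m²
F = P × A = 423564 Pa × 0.00147935 m² = 626.599 N
626.599 N ÷ (4.44822 N/lbf) = 140.865 lbf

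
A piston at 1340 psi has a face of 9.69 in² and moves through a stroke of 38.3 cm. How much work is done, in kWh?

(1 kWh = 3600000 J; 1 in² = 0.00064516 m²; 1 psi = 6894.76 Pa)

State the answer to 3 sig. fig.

1340 psi → 9.23898×10⁶ Pa
9.69 in² → 0.0062516 m²
F = P × A = 9.23898×10⁶ × 0.0062516 = 57758.4 N
38.3 cm → 0.383 m
W = F × d = 57758.4 × 0.383 = 22121.5 J
In kWh: 22121.5 / 3600000 = 0.00614486 kWh

0.00614 kWh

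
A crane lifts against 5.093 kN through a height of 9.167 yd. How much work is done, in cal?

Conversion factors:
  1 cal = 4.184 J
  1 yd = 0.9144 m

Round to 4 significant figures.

5.093 kN × 1000 → 5093 N
9.167 yd × 0.9144 → 8.3823 m
W = F × d = 5093 N × 8.3823 m = 42691.1 J
42691.1 J ÷ (4.184 J/cal) = 10203.4 cal

1.020×10⁴ cal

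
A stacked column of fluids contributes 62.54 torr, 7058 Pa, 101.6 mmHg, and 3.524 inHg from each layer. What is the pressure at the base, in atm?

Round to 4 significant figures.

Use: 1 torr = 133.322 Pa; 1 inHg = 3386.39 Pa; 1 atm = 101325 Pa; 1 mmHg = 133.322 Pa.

62.54 torr × 133.322 = 8337.96 Pa
7058 Pa (already Pa)
101.6 mmHg × 133.322 = 13545.5 Pa
3.524 inHg × 3386.39 = 11933.6 Pa
Total: 8337.96 + 7058 + 13545.5 + 11933.6 = 40875.1 Pa
In atm: 40875.1 / 101325 = 0.403406 atm

0.4034 atm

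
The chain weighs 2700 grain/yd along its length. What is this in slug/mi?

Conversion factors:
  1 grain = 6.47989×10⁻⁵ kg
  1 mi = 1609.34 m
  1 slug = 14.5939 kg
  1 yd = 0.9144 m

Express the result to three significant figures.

2700 grain/yd × 6.47989×10⁻⁵ kg/grain ÷ 0.9144 m/yd = 0.191335 kg/m
0.191335 kg/m ÷ 14.5939 kg/slug × 1609.34 m/mi = 21.0994 slug/mi

21.1 slug/mi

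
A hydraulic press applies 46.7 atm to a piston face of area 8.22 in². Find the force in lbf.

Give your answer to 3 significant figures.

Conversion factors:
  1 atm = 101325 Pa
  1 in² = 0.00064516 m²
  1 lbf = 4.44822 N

5640 lbf

46.7 atm × 101325 = 4.73188×10⁶ Pa
8.22 in² × 0.00064516 = 0.00530322 m²
F = P × A = 4.73188×10⁶ Pa × 0.00530322 m² = 25094.2 N
25094.2 N ÷ (4.44822 N/lbf) = 5641.4 lbf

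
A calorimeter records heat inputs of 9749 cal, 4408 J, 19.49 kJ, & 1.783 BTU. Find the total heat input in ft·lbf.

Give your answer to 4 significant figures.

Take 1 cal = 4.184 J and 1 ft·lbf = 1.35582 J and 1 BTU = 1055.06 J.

9749 cal × 4.184 = 40789.8 J
4408 J (already J)
19.49 kJ × 1000 = 19490 J
1.783 BTU × 1055.06 = 1881.17 J
Sum: 40789.8 + 4408 + 19490 + 1881.17 = 66569 J
In ft·lbf: 66569 / 1.35582 = 49098.7 ft·lbf

4.910×10⁴ ft·lbf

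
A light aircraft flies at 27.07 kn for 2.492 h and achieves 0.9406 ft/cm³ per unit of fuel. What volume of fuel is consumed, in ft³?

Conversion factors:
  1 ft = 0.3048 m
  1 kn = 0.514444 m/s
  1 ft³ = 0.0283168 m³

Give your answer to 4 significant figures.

27.07 kn → 13.926 m/s
2.492 h → 8971.2 s
d = v × t = 13.926 × 8971.2 = 124933 m
0.9406 ft/cm³ → 286695 m/m³
V = d / (distance per unit fuel) = 124933 / 286695 = 0.43577 m³
In ft³: 0.43577 / 0.0283168 = 15.3891 ft³

15.39 ft³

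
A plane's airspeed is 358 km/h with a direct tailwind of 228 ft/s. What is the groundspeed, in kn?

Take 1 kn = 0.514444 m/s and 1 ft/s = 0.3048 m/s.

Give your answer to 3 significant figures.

328 kn

358 km/h × (1/3.6) → 99.4444 m/s
228 ft/s × 0.3048 → 69.4944 m/s
Total: 99.4444 + 69.4944 = 168.939 m/s
In kn: 168.939 / 0.514444 = 328.391 kn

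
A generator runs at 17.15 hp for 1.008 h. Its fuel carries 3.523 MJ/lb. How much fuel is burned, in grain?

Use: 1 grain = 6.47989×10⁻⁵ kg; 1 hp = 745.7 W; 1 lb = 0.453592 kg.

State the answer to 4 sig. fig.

17.15 hp → 12788.8 W
1.008 h → 3628.8 s
E = P × t = 12788.8 × 3628.8 = 4.6408×10⁷ J
3.523 MJ/lb → 7.76689×10⁶ J/kg
m = E / e_s = 4.6408×10⁷ / 7.76689×10⁶ = 5.97511 kg
In grain: 5.97511 / 6.47989×10⁻⁵ = 92210.1 grain

9.221×10⁴ grain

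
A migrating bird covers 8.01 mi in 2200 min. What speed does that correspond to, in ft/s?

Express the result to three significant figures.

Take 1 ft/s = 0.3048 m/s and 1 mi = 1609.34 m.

0.320 ft/s

8.01 mi × 1609.34 = 12890.8 m
2200 min × 60 = 132000 s
v = d / t = 12890.8 m / 132000 s = 0.0976576 m/s
0.0976576 m/s ÷ (0.3048 m/s/ft/s) = 0.320399 ft/s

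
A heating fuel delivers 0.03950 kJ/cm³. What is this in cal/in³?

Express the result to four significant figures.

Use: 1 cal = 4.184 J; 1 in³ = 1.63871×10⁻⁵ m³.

0.03950 kJ/cm³ × 1000 J/kJ ÷ 10⁻⁶ m³/cm³ = 3.95×10⁷ J/m³
3.95×10⁷ J/m³ ÷ 4.184 J/cal × 1.63871×10⁻⁵ m³/in³ = 154.706 cal/in³

154.7 cal/in³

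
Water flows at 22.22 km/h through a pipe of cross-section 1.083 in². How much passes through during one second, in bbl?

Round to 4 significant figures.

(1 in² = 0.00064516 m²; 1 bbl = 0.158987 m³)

0.02713 bbl

22.22 km/h × (1/3.6) = 6.17222 m/s
1.083 in² × 0.00064516 = 6.98708×10⁻⁴ m²
V = v × A × t = 6.17222 m/s × 6.98708×10⁻⁴ m² × 1 s = 0.00431258 m³
0.00431258 m³ ÷ (0.158987 m³/bbl) = 0.0271254 bbl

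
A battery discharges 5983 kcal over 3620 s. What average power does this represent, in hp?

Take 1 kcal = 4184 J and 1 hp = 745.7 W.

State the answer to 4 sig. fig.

5983 kcal × 4184 = 2.50329×10⁷ J
P = E / t = 2.50329×10⁷ J / 3620 s = 6915.17 W
6915.17 W ÷ (745.7 W/hp) = 9.27339 hp

9.273 hp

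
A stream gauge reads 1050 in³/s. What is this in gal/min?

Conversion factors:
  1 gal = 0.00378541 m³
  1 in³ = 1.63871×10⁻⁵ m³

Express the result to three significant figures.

273 gal/min

1050 in³/s × 1.63871×10⁻⁵ m³/in³ = 0.0172065 m³/s
0.0172065 m³/s ÷ 0.00378541 m³/gal × 60 s/min = 272.729 gal/min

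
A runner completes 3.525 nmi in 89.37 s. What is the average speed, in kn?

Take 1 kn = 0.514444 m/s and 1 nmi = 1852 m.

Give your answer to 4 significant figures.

3.525 nmi × 1852 = 6528.3 m
v = d / t = 6528.3 m / 89.37 s = 73.048 m/s
73.048 m/s ÷ (0.514444 m/s/kn) = 141.994 kn

142.0 kn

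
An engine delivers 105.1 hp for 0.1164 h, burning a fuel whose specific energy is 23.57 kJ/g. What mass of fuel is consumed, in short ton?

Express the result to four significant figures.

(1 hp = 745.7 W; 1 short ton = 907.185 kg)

0.001536 short ton

105.1 hp → 78373.1 W
0.1164 h → 419.04 s
E = P × t = 78373.1 × 419.04 = 3.28415×10⁷ J
23.57 kJ/g → 2.357×10⁷ J/kg
m = E / e_s = 3.28415×10⁷ / 2.357×10⁷ = 1.39336 kg
In short ton: 1.39336 / 907.185 = 0.00153592 short ton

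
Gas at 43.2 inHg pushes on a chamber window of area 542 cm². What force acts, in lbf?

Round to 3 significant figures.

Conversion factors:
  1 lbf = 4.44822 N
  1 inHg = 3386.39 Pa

1780 lbf

43.2 inHg × 3386.39 = 146292 Pa
542 cm² × 0.0001 = 0.0542 m²
F = P × A = 146292 Pa × 0.0542 m² = 7929.03 N
7929.03 N ÷ (4.44822 N/lbf) = 1782.52 lbf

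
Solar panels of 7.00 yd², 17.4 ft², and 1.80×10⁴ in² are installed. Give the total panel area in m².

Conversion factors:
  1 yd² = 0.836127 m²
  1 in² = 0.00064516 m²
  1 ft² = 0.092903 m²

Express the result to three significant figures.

19.1 m²

7.00 yd² × 0.836127 = 5.85289 m²
17.4 ft² × 0.092903 = 1.61651 m²
1.80×10⁴ in² × 0.00064516 = 11.6129 m²
Combined: 5.85289 + 1.61651 + 11.6129 = 19.0823 m²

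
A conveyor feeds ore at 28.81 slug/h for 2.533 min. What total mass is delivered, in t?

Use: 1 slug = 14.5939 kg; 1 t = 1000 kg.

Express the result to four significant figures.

0.01775 t

28.81 slug/h → 0.116792 kg/s
2.533 min → 151.98 s
m = ṁ × t = 0.116792 × 151.98 = 17.75 kg
In t: 17.75 / 1000 = 0.01775 t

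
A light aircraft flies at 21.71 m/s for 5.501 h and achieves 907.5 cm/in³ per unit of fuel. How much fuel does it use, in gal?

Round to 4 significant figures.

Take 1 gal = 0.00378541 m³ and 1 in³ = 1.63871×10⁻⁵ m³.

205.1 gal

5.501 h → 19803.6 s
d = v × t = 21.71 × 19803.6 = 429936 m
907.5 cm/in³ → 553789 m/m³
V = d / (distance per unit fuel) = 429936 / 553789 = 0.776353 m³
In gal: 0.776353 / 0.00378541 = 205.091 gal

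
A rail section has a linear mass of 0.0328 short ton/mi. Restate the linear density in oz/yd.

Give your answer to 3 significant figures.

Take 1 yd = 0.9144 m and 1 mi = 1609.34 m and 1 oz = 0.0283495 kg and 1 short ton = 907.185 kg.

0.0328 short ton/mi × 907.185 kg/short ton ÷ 1609.34 m/mi = 0.0184894 kg/m
0.0184894 kg/m ÷ 0.0283495 kg/oz × 0.9144 m/yd = 0.596367 oz/yd

0.596 oz/yd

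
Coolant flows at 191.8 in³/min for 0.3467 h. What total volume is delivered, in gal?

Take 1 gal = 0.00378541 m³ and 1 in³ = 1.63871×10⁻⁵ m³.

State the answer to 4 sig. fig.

17.27 gal

191.8 in³/min → 5.23841×10⁻⁵ m³/s
0.3467 h → 1248.12 s
V = Q × t = 5.23841×10⁻⁵ × 1248.12 = 0.0653816 m³
In gal: 0.0653816 / 0.00378541 = 17.272 gal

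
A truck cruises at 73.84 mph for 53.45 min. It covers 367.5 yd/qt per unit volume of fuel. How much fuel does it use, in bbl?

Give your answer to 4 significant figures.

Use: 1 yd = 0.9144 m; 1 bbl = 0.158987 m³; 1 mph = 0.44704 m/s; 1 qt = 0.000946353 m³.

1.875 bbl

73.84 mph → 33.0094 m/s
53.45 min → 3207 s
d = v × t = 33.0094 × 3207 = 105861 m
367.5 yd/qt → 355092 m/m³
V = d / (distance per unit fuel) = 105861 / 355092 = 0.298123 m³
In bbl: 0.298123 / 0.158987 = 1.87514 bbl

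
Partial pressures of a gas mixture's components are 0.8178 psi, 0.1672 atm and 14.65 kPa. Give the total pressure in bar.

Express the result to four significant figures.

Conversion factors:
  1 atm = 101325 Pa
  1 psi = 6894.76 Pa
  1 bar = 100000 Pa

0.8178 psi × 6894.76 → 5638.53 Pa
0.1672 atm × 101325 → 16941.5 Pa
14.65 kPa × 1000 → 14650 Pa
Sum: 5638.53 + 16941.5 + 14650 = 37230 Pa
In bar: 37230 / 100000 = 0.3723 bar

0.3723 bar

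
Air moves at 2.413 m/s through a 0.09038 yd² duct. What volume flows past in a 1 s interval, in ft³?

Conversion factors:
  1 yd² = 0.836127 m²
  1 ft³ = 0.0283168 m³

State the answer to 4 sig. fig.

0.09038 yd² × 0.836127 → 0.0755692 m²
V = v × A × t = 2.413 m/s × 0.0755692 m² × 1 s = 0.182348 m³
0.182348 m³ ÷ (0.0283168 m³/ft³) = 6.43957 ft³

6.440 ft³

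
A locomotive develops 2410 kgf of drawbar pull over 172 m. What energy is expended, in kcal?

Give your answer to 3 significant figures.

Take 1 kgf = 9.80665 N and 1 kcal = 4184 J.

2410 kgf × 9.80665 → 23634 N
W = F × d = 23634 N × 172 m = 4.06505×10⁶ J
4.06505×10⁶ J ÷ (4184 J/kcal) = 971.57 kcal

972 kcal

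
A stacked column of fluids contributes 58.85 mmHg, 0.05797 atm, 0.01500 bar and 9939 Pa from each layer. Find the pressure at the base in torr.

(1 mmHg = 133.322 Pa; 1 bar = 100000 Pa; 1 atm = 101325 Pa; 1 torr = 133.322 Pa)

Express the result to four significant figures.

58.85 mmHg × 133.322 = 7846 Pa
0.05797 atm × 101325 = 5873.81 Pa
0.01500 bar × 100000 = 1500 Pa
9939 Pa (already Pa)
Combined: 7846 + 5873.81 + 1500 + 9939 = 25158.8 Pa
In torr: 25158.8 / 133.322 = 188.707 torr

188.7 torr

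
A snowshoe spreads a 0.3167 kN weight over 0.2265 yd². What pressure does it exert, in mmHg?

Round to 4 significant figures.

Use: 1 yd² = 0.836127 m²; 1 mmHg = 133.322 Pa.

0.3167 kN × 1000 → 316.7 N
0.2265 yd² × 0.836127 → 0.189383 m²
P = F / A = 316.7 N / 0.189383 m² = 1672.27 Pa
1672.27 Pa ÷ (133.322 Pa/mmHg) = 12.5431 mmHg

12.54 mmHg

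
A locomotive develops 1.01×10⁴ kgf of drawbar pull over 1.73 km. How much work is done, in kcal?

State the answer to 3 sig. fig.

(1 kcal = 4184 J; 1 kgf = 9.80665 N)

4.10×10⁴ kcal

1.01×10⁴ kgf × 9.80665 → 99047.2 N
1.73 km × 1000 → 1730 m
W = F × d = 99047.2 N × 1730 m = 1.71352×10⁸ J
1.71352×10⁸ J ÷ (4184 J/kcal) = 40954.1 kcal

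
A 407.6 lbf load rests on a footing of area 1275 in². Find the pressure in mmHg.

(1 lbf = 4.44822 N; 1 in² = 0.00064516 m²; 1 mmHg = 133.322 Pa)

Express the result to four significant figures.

407.6 lbf × 4.44822 = 1813.09 N
1275 in² × 0.00064516 = 0.822579 m²
P = F / A = 1813.09 N / 0.822579 m² = 2204.15 Pa
2204.15 Pa ÷ (133.322 Pa/mmHg) = 16.5325 mmHg

16.53 mmHg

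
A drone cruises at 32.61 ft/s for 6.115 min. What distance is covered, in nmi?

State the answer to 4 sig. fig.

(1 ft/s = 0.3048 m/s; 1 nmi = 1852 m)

32.61 ft/s × 0.3048 = 9.93953 m/s
6.115 min × 60 = 366.9 s
d = v × t = 9.93953 m/s × 366.9 s = 3646.81 m
3646.81 m ÷ (1852 m/nmi) = 1.96912 nmi

1.969 nmi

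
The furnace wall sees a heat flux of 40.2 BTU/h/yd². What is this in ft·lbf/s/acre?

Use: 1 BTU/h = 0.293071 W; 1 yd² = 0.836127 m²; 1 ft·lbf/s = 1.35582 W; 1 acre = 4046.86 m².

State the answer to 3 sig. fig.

40.2 BTU/h/yd² × 0.293071 W/BTU/h ÷ 0.836127 m²/yd² = 14.0905 W/m²
14.0905 W/m² ÷ 1.35582 W/ft·lbf/s × 4046.86 m²/acre = 42057.4 ft·lbf/s/acre

4.21×10⁴ ft·lbf/s/acre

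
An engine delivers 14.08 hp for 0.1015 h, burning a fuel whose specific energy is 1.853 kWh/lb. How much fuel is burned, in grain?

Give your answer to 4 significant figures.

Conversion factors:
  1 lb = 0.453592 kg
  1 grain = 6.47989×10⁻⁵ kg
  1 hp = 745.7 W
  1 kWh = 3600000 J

4026 grain

14.08 hp → 10499.5 W
0.1015 h → 365.4 s
E = P × t = 10499.5 × 365.4 = 3.83652×10⁶ J
1.853 kWh/lb → 1.47066×10⁷ J/kg
m = E / e_s = 3.83652×10⁶ / 1.47066×10⁷ = 0.260871 kg
In grain: 0.260871 / 6.47989×10⁻⁵ = 4025.86 grain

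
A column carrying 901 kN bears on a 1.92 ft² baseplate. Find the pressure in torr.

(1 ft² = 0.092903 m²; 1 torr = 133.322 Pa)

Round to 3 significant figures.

3.79×10⁴ torr

901 kN × 1000 = 901000 N
1.92 ft² × 0.092903 = 0.178374 m²
P = F / A = 901000 N / 0.178374 m² = 5.05118×10⁶ Pa
5.05118×10⁶ Pa ÷ (133.322 Pa/torr) = 37887.1 torr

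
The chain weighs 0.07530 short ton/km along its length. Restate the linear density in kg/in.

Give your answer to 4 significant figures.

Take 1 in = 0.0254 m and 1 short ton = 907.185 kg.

0.07530 short ton/km × 907.185 kg/short ton ÷ 1000 m/km = 0.068311 kg/m
0.068311 kg/m × 0.0254 m/in = 0.0017351 kg/in

0.001735 kg/in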